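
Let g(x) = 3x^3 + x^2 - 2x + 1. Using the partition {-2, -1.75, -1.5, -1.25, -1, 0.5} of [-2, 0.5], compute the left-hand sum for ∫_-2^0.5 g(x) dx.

Subinterval widths: 0.25, 0.25, 0.25, 0.25, 1.5.
Left endpoints: -2, -1.75, -1.5, -1.25, -1.
g(-2) = -15, g(-1.75) = -8.515625, g(-1.5) = -3.875, g(-1.25) = -0.796875, g(-1) = 1.
Sum = Σ Δx_i · g(x_i).
Sum = -5.546875.

-5.546875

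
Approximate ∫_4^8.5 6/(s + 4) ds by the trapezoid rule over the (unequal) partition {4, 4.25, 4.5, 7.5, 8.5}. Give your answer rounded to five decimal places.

2.70611

Subinterval widths: 0.25, 0.25, 3, 1.
f(4) = 0.75, f(4.25) = 8/11, f(4.5) = 12/17, f(7.5) = 12/23, f(8.5) = 0.48.
On each subinterval the trapezoid contributes (Δs_i/2)·[f(s_{i-1}) + f(s_i)].
Sum ≈ 2.70611.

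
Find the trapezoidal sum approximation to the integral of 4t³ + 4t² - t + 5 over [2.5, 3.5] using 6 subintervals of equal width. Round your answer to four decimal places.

149.5185

Δt = (3.5 − 2.5)/6 = 1/6.
f(2.5) = 90, f(8/3) = 2879/27, f(17/6) = 3382/27, f(3) = 146, f(19/6) = 4562/27, f(10/3) = 5245/27, f(3.5) = 222.
T_6 = (Δt/2)·[f(t_0) + 2f(t_1) + ... + 2f(t_{5}) + f(t_6)].
Sum ≈ 149.5185.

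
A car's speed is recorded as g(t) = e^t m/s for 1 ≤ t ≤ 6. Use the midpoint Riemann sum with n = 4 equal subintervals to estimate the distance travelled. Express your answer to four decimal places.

375.7644

Δt = (6 − 1)/4 = 1.25.
Midpoints: 1.625, 2.875, 4.125, 5.375.
g(1.625) ≈ 5.0784, g(2.875) ≈ 17.7254, g(4.125) ≈ 61.8678, g(5.375) ≈ 215.9399.
Sum = Δt · [g(1.625) + g(2.875) + g(4.125) + g(5.375)].
Sum ≈ 375.7644.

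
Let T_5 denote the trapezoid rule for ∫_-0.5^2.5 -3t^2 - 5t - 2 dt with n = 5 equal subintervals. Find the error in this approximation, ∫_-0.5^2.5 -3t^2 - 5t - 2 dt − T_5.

Exact integral: ∫_-0.5^2.5 f(t) dt = -36.75.
T_5 = -37.29.
Error = -36.75 − (-37.29) = 0.54.

0.54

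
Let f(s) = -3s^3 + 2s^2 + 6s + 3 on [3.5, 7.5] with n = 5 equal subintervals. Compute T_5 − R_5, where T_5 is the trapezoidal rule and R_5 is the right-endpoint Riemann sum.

410

T_5 = -1884.1.
R_5 = -2294.1.
T_5 − R_5 = 410.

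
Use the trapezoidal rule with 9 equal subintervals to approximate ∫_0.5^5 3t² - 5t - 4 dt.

Δt = (5 − 0.5)/9 = 0.5.
f(0.5) = -5.75, f(1) = -6, f(1.5) = -4.75, f(2) = -2, f(2.5) = 2.25, f(3) = 8, f(3.5) = 15.25, f(4) = 24, f(4.5) = 34.25, f(5) = 46.
T_9 = (Δt/2)·[f(t_0) + 2f(t_1) + ... + 2f(t_{8}) + f(t_9)].
Sum = 45.5625.

45.5625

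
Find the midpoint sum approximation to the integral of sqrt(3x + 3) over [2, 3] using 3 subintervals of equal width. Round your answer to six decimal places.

3.237914

Δx = (3 − 2)/3 = 1/3.
Midpoints: 13/6, 2.5, 17/6.
f(13/6) ≈ 3.082207, f(2.5) ≈ 3.240370, f(17/6) ≈ 3.391165.
Sum = Δx · [f(13/6) + f(2.5) + f(17/6)].
Sum ≈ 3.237914.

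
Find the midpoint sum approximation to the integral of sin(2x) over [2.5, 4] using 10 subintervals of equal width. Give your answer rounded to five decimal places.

Δx = (4 − 2.5)/10 = 0.15.
Midpoints: 2.575, 2.725, 2.875, 3.025, 3.175, 3.325, 3.475, 3.625, 3.775, 3.925.
f(2.575) ≈ -0.90577, f(2.725) ≈ -0.74008, f(2.875) ≈ -0.50828, f(3.025) ≈ -0.23108, f(3.175) ≈ 0.06676, f(3.325) ≈ 0.35864, f(3.475) ≈ 0.61849, f(3.625) ≈ 0.82308, f(3.775) ≈ 0.95415, f(3.925) ≈ 0.99999.
Sum = Δx · [f(2.575) + f(2.725) + f(2.875) + ...].
Sum ≈ 0.21539.

0.21539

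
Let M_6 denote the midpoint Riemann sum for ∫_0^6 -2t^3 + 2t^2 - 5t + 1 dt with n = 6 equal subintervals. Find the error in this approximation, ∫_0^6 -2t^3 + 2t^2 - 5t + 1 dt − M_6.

-8

Exact integral: ∫_0^6 f(t) dt = -588.
M_6 = -580.
Error = -588 − (-580) = -8.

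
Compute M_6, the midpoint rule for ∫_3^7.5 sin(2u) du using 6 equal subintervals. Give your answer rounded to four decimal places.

Δu = (7.5 − 3)/6 = 0.75.
Midpoints: 3.375, 4.125, 4.875, 5.625, 6.375, 7.125.
f(3.375) ≈ 0.4500, f(4.125) ≈ 0.9226, f(4.875) ≈ -0.3195, f(5.625) ≈ -0.9678, f(6.375) ≈ 0.1826, f(7.125) ≈ 0.9936.
Sum = Δu · [f(3.375) + f(4.125) + f(4.875) + ...].
Sum ≈ 0.9462.

0.9462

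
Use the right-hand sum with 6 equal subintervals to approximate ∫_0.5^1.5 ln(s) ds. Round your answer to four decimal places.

Δs = (1.5 − 0.5)/6 = 1/6.
Right endpoints: 2/3, 5/6, 1, 7/6, 4/3, 1.5.
f(2/3) ≈ -0.4055, f(5/6) ≈ -0.1823, f(1) ≈ 0.0000, f(7/6) ≈ 0.1542, f(4/3) ≈ 0.2877, f(1.5) ≈ 0.4055.
Sum = Δs · [f(2/3) + f(5/6) + f(1) + ...].
Sum ≈ 0.0433.

0.0433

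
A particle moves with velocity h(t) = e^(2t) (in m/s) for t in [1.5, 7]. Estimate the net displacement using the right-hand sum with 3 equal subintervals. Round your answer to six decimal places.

Δt = (7 − 1.5)/3 = 11/6.
Right endpoints: 10/3, 31/6, 7.
h(10/3) ≈ 785.771994, h(31/6) ≈ 30740.409344, h(7) ≈ 1202604.284165.
Sum = Δt · [h(10/3) + h(31/6) + h(7)].
Sum ≈ 2262572.520089.

2262572.520089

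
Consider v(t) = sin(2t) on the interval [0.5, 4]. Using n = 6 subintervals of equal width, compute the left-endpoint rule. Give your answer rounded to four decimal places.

Δt = (4 − 0.5)/6 = 7/12.
Left endpoints: 0.5, 13/12, 5/3, 2.25, 17/6, 41/12.
v(0.5) ≈ 0.8415, v(13/12) ≈ 0.8277, v(5/3) ≈ -0.1906, v(2.25) ≈ -0.9775, v(17/6) ≈ -0.5782, v(41/12) ≈ 0.5228.
Sum = Δt · [v(0.5) + v(13/12) + v(5/3) + ...].
Sum ≈ 0.2600.

0.2600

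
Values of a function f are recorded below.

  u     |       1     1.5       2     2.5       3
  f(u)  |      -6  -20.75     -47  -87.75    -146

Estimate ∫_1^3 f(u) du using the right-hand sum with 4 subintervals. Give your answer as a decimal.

Δu = 0.5.
Sum = 0.5·[(-20.75) + (-47) + (-87.75) + (-146)] = -150.75.

-150.75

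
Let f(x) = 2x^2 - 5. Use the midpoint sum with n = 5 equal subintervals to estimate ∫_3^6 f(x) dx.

Δx = (6 − 3)/5 = 0.6.
Midpoints: 3.3, 3.9, 4.5, 5.1, 5.7.
f(3.3) = 16.78, f(3.9) = 25.42, f(4.5) = 35.5, f(5.1) = 47.02, f(5.7) = 59.98.
Sum = Δx · [f(3.3) + f(3.9) + f(4.5) + f(5.1) + f(5.7)].
Sum = 110.82.

110.82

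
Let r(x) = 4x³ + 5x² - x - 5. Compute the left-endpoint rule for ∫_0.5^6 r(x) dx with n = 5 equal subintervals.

1088.945

Δx = (6 − 0.5)/5 = 1.1.
Left endpoints: 0.5, 1.6, 2.7, 3.8, 4.9.
r(0.5) = -3.75, r(1.6) = 22.584, r(2.7) = 107.482, r(3.8) = 282.888, r(4.9) = 580.746.
Sum = Δx · [r(0.5) + r(1.6) + r(2.7) + r(3.8) + r(4.9)].
Sum = 1088.945.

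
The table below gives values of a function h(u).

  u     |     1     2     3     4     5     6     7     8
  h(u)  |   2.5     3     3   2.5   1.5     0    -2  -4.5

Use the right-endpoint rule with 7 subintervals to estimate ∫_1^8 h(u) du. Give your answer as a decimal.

Δu = 1.
Sum = 1·[3 + 3 + 2.5 + 1.5 + 0 + (-2) + (-4.5)] = 3.5.

3.5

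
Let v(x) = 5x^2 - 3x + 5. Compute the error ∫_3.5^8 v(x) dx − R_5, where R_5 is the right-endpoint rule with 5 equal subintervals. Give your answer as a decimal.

Exact integral: ∫_3.5^8 v(x) dx = 726.75.
R_5 = 840.15.
Error = 726.75 − 840.15 = -113.4.

-113.4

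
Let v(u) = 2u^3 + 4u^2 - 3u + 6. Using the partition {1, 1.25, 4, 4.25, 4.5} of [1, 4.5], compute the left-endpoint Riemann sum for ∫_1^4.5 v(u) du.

137.625

Subinterval widths: 0.25, 2.75, 0.25, 0.25.
Left endpoints: 1, 1.25, 4, 4.25.
v(1) = 9, v(1.25) = 12.40625, v(4) = 186, v(4.25) = 219.03125.
Sum = Σ Δu_i · v(u_i).
Sum = 137.625.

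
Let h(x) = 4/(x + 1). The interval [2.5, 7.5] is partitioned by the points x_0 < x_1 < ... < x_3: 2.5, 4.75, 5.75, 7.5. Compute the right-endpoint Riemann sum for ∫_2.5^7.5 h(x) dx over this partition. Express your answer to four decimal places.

Subinterval widths: 2.25, 1, 1.75.
Right endpoints: 4.75, 5.75, 7.5.
h(4.75) = 16/23, h(5.75) = 16/27, h(7.5) = 8/17.
Sum = Σ Δx_i · h(x_i).
Sum ≈ 2.9813.

2.9813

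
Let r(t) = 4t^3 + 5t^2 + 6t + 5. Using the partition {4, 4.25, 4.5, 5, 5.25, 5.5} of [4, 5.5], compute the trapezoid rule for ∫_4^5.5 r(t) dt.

Subinterval widths: 0.25, 0.25, 0.5, 0.25, 0.25.
r(4) = 365, r(4.25) = 427.875, r(4.5) = 497.75, r(5) = 660, r(5.25) = 753.125, r(5.5) = 854.75.
On each subinterval the trapezoid contributes (Δt_i/2)·[r(t_{i-1}) + r(t_i)].
Sum = 881.875.

881.875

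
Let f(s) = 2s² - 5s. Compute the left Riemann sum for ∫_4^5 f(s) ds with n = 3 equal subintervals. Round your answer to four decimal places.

Δs = (5 − 4)/3 = 1/3.
Left endpoints: 4, 13/3, 14/3.
f(4) = 12, f(13/3) = 143/9, f(14/3) = 182/9.
Sum = Δs · [f(4) + f(13/3) + f(14/3)].
Sum ≈ 16.0370.

16.0370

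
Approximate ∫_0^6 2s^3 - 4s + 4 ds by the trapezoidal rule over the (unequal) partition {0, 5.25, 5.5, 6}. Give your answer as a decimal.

Subinterval widths: 5.25, 0.25, 0.5.
f(0) = 4, f(5.25) = 272.40625, f(5.5) = 314.75, f(6) = 412.
On each subinterval the trapezoid contributes (Δs_i/2)·[f(s_{i-1}) + f(s_i)].
Sum = 980.6484375.

980.6484375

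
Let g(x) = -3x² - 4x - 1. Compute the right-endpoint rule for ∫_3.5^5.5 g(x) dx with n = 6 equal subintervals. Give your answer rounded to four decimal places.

Δx = (5.5 − 3.5)/6 = 1/3.
Right endpoints: 23/6, 25/6, 4.5, 29/6, 31/6, 5.5.
g(23/6) = -725/12, g(25/6) = -69.75, g(4.5) = -79.75, g(29/6) = -1085/12, g(31/6) = -101.75, g(5.5) = -113.75.
Sum = Δx · [g(23/6) + g(25/6) + g(4.5) + ...].
Sum ≈ -171.9444.

-171.9444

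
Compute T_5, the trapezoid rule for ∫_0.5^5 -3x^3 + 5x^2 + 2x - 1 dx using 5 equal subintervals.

Δx = (5 − 0.5)/5 = 0.9.
f(0.5) = 0.875, f(1.4) = 3.368, f(2.3) = -6.451, f(3.2) = -41.704, f(4.1) = -115.513, f(5) = -241.
T_5 = (Δx/2)·[f(x_0) + 2f(x_1) + ... + 2f(x_{4}) + f(x_5)].
Sum = -252.32625.

-252.32625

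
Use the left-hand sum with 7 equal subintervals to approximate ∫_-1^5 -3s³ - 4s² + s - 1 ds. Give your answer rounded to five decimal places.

Δs = (5 − (-1))/7 = 6/7.
Left endpoints: -1, -1/7, 5/7, 11/7, 17/7, 23/7, 29/7.
f(-1) = -3, f(-1/7) = -417/343, f(5/7) = -1173/343, f(11/7) = -7185/343, f(17/7) = -22341/343, f(23/7) = -50529/343, f(29/7) = -95637/343.
Sum = Δs · [f(-1) + f(-1/7) + f(5/7) + ...].
Sum ≈ -445.59184.

-445.59184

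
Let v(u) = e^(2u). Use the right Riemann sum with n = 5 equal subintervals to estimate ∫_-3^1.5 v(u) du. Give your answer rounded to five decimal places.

Δu = (1.5 − (-3))/5 = 0.9.
Right endpoints: -2.1, -1.2, -0.3, 0.6, 1.5.
v(-2.1) ≈ 0.01500, v(-1.2) ≈ 0.09072, v(-0.3) ≈ 0.54881, v(0.6) ≈ 3.32012, v(1.5) ≈ 20.08554.
Sum = Δu · [v(-2.1) + v(-1.2) + v(-0.3) + v(0.6) + v(1.5)].
Sum ≈ 21.65416.

21.65416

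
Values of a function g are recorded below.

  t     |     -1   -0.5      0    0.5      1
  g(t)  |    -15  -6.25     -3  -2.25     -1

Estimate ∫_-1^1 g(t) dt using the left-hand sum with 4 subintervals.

-13.25

Δt = 0.5.
Sum = 0.5·[(-15) + (-6.25) + (-3) + (-2.25)] = -13.25.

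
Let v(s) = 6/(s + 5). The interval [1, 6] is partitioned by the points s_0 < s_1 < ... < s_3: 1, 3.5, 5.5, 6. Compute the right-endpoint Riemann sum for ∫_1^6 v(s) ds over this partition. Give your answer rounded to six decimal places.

3.180290

Subinterval widths: 2.5, 2, 0.5.
Right endpoints: 3.5, 5.5, 6.
v(3.5) = 12/17, v(5.5) = 4/7, v(6) = 6/11.
Sum = Σ Δs_i · v(s_i).
Sum ≈ 3.180290.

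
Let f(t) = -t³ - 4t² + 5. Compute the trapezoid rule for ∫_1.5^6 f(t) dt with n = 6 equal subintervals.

Δt = (6 − 1.5)/6 = 0.75.
f(1.5) = -7.375, f(2.25) = -26.640625, f(3) = -58, f(3.75) = -103.984375, f(4.5) = -167.125, f(5.25) = -249.953125, f(6) = -355.
T_6 = (Δt/2)·[f(t_0) + 2f(t_1) + ... + 2f(t_{5}) + f(t_6)].
Sum = -590.16796875.

-590.16796875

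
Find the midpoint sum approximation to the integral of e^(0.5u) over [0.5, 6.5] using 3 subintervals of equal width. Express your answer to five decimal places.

Δu = (6.5 − 0.5)/3 = 2.
Midpoints: 1.5, 3.5, 5.5.
f(1.5) ≈ 2.11700, f(3.5) ≈ 5.75460, f(5.5) ≈ 15.64263.
Sum = Δu · [f(1.5) + f(3.5) + f(5.5)].
Sum ≈ 47.02847.

47.02847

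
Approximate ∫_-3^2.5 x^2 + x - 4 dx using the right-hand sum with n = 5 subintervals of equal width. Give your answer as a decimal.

Δx = (2.5 − (-3))/5 = 1.1.
Right endpoints: -1.9, -0.8, 0.3, 1.4, 2.5.
f(-1.9) = -2.29, f(-0.8) = -4.16, f(0.3) = -3.61, f(1.4) = -0.64, f(2.5) = 4.75.
Sum = Δx · [f(-1.9) + f(-0.8) + f(0.3) + f(1.4) + f(2.5)].
Sum = -6.545.

-6.545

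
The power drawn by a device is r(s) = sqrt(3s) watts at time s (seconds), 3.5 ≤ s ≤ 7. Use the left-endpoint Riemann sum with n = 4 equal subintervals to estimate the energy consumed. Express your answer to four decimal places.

Δs = (7 − 3.5)/4 = 0.875.
Left endpoints: 3.5, 4.375, 5.25, 6.125.
r(3.5) ≈ 3.2404, r(4.375) ≈ 3.6228, r(5.25) ≈ 3.9686, r(6.125) ≈ 4.2866.
Sum = Δs · [r(3.5) + r(4.375) + r(5.25) + r(6.125)].
Sum ≈ 13.2286.

13.2286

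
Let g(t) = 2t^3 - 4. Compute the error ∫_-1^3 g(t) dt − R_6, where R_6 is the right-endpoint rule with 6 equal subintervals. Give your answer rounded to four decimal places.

Exact integral: ∫_-1^3 g(t) dt = 24.
R_6 ≈ 44.444444.
Error ≈ 24 − 44.444444 ≈ -20.4444.

-20.4444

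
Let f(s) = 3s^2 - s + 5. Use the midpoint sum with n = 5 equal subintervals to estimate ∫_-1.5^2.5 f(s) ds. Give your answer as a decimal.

Δs = (2.5 − (-1.5))/5 = 0.8.
Midpoints: -1.1, -0.3, 0.5, 1.3, 2.1.
f(-1.1) = 9.73, f(-0.3) = 5.57, f(0.5) = 5.25, f(1.3) = 8.77, f(2.1) = 16.13.
Sum = Δs · [f(-1.1) + f(-0.3) + f(0.5) + f(1.3) + f(2.1)].
Sum = 36.36.

36.36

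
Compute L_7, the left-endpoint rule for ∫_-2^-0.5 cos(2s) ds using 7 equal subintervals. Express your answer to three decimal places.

-0.915

Δs = (-0.5 − (-2))/7 = 3/14.
Left endpoints: -2, -25/14, -11/7, -19/14, -8/7, -13/14, -5/7.
f(-2) ≈ -0.654, f(-25/14) ≈ -0.909, f(-11/7) ≈ -1.000, f(-19/14) ≈ -0.910, f(-8/7) ≈ -0.656, f(-13/14) ≈ -0.282, f(-5/7) ≈ 0.142.
Sum = Δs · [f(-2) + f(-25/14) + f(-11/7) + ...].
Sum ≈ -0.915.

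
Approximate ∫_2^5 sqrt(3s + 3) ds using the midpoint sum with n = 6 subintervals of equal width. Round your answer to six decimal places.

Δs = (5 − 2)/6 = 0.5.
Midpoints: 2.25, 2.75, 3.25, 3.75, 4.25, 4.75.
f(2.25) ≈ 3.122499, f(2.75) ≈ 3.354102, f(3.25) ≈ 3.570714, f(3.75) ≈ 3.774917, f(4.25) ≈ 3.968627, f(4.75) ≈ 4.153312.
Sum = Δs · [f(2.25) + f(2.75) + f(3.25) + ...].
Sum ≈ 10.972086.

10.972086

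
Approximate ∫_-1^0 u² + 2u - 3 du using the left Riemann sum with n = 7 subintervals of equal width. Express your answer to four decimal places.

-3.7347

Δu = (0 − (-1))/7 = 1/7.
Left endpoints: -1, -6/7, -5/7, -4/7, -3/7, -2/7, -1/7.
f(-1) = -4, f(-6/7) = -195/49, f(-5/7) = -192/49, f(-4/7) = -187/49, f(-3/7) = -180/49, f(-2/7) = -171/49, f(-1/7) = -160/49.
Sum = Δu · [f(-1) + f(-6/7) + f(-5/7) + ...].
Sum ≈ -3.7347.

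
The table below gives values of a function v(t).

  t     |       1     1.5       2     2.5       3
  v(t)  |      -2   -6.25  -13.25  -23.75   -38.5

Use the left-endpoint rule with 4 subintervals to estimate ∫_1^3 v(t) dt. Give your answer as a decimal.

-22.625

Δt = 0.5.
Sum = 0.5·[(-2) + (-6.25) + (-13.25) + (-23.75)] = -22.625.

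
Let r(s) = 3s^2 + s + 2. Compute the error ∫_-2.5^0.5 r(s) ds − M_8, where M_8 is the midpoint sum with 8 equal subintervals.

Exact integral: ∫_-2.5^0.5 r(s) ds = 18.75.
M_8 = 18.64453125.
Error = 18.75 − 18.64453125 = 0.10546875.

0.10546875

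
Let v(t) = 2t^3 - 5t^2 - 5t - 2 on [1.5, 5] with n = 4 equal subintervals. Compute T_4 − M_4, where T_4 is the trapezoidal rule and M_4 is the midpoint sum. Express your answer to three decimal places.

T_4 ≈ 49.86133.
M_4 ≈ 40.14746.
T_4 − M_4 ≈ 9.714.

9.714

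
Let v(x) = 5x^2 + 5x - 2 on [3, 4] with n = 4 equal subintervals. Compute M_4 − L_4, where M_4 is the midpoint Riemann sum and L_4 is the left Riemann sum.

4.921875

M_4 = 77.140625.
L_4 = 72.21875.
M_4 − L_4 = 4.921875.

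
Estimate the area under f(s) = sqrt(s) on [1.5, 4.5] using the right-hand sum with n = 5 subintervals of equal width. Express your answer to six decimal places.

Δs = (4.5 − 1.5)/5 = 0.6.
Right endpoints: 2.1, 2.7, 3.3, 3.9, 4.5.
f(2.1) ≈ 1.449138, f(2.7) ≈ 1.643168, f(3.3) ≈ 1.816590, f(3.9) ≈ 1.974842, f(4.5) ≈ 2.121320.
Sum = Δs · [f(2.1) + f(2.7) + f(3.3) + f(3.9) + f(4.5)].
Sum ≈ 5.403035.

5.403035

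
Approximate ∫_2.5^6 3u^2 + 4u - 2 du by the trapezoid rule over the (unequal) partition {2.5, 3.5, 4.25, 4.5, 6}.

255.28125

Subinterval widths: 1, 0.75, 0.25, 1.5.
f(2.5) = 26.75, f(3.5) = 48.75, f(4.25) = 69.1875, f(4.5) = 76.75, f(6) = 130.
On each subinterval the trapezoid contributes (Δu_i/2)·[f(u_{i-1}) + f(u_i)].
Sum = 255.28125.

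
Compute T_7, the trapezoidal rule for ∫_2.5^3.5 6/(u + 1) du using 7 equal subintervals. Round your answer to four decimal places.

1.5082

Δu = (3.5 − 2.5)/7 = 1/7.
f(2.5) = 12/7, f(37/14) = 28/17, f(39/14) = 84/53, f(41/14) = 84/55, f(43/14) = 28/19, f(45/14) = 84/59, f(47/14) = 84/61, f(3.5) = 4/3.
T_7 = (Δu/2)·[f(u_0) + 2f(u_1) + ... + 2f(u_{6}) + f(u_7)].
Sum ≈ 1.5082.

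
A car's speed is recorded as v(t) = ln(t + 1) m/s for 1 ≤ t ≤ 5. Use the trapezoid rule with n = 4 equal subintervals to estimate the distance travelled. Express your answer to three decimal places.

5.337

Δt = (5 − 1)/4 = 1.
v(1) ≈ 0.693, v(2) ≈ 1.099, v(3) ≈ 1.386, v(4) ≈ 1.609, v(5) ≈ 1.792.
T_4 = (Δt/2)·[v(t_0) + 2v(t_1) + 2v(t_2) + 2v(t_3) + v(t_4)].
Sum ≈ 5.337.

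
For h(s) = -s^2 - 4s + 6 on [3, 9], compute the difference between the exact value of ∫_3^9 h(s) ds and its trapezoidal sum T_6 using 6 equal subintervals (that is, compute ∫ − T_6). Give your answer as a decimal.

1

Exact integral: ∫_3^9 h(s) ds = -342.
T_6 = -343.
Error = -342 − (-343) = 1.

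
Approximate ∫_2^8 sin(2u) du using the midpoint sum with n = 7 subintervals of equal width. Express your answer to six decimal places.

Δu = (8 − 2)/7 = 6/7.
Midpoints: 17/7, 23/7, 29/7, 5, 41/7, 47/7, 53/7.
f(17/7) ≈ -0.989541, f(23/7) ≈ 0.284268, f(29/7) ≈ 0.908242, f(5) ≈ -0.544021, f(41/7) ≈ -0.752655, f(47/7) ≈ 0.759277, f(53/7) ≈ 0.535505.
Sum = Δu · [f(17/7) + f(23/7) + f(29/7) + ...].
Sum ≈ 0.172350.

0.172350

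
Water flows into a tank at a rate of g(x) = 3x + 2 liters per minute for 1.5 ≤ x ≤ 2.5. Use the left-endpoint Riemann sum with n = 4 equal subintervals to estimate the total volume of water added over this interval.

Δx = (2.5 − 1.5)/4 = 0.25.
Left endpoints: 1.5, 1.75, 2, 2.25.
g(1.5) = 6.5, g(1.75) = 7.25, g(2) = 8, g(2.25) = 8.75.
Sum = Δx · [g(1.5) + g(1.75) + g(2) + g(2.25)].
Sum = 7.625.

7.625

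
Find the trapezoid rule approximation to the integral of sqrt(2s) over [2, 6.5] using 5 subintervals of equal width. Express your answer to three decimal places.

Δs = (6.5 − 2)/5 = 0.9.
f(2) ≈ 2.000, f(2.9) ≈ 2.408, f(3.8) ≈ 2.757, f(4.7) ≈ 3.066, f(5.6) ≈ 3.347, f(6.5) ≈ 3.606.
T_5 = (Δs/2)·[f(s_0) + 2f(s_1) + ... + 2f(s_{4}) + f(s_5)].
Sum ≈ 12.942.

12.942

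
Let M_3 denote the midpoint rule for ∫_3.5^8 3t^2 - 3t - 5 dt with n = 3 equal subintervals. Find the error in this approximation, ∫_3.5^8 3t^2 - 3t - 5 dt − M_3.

2.53125

Exact integral: ∫_3.5^8 f(t) dt = 369.
M_3 = 366.46875.
Error = 369 − 366.46875 = 2.53125.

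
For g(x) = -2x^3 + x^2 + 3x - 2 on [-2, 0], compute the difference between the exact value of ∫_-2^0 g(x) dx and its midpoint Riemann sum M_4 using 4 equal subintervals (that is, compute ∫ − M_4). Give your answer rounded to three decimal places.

Exact integral: ∫_-2^0 g(x) dx ≈ 0.66667.
M_4 = 0.375.
Error ≈ 0.66667 − 0.375 ≈ 0.292.

0.292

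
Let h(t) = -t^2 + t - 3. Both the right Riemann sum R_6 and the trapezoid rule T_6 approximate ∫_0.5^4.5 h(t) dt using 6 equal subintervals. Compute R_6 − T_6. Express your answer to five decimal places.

R_6 ≈ -37.9629630.
T_6 ≈ -32.6296296.
R_6 − T_6 ≈ -5.33333.

-5.33333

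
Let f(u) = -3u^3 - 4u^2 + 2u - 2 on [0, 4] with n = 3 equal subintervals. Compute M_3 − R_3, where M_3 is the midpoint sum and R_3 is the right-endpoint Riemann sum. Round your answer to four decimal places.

204.4444

M_3 ≈ -256.296296.
R_3 ≈ -460.740741.
M_3 − R_3 ≈ 204.4444.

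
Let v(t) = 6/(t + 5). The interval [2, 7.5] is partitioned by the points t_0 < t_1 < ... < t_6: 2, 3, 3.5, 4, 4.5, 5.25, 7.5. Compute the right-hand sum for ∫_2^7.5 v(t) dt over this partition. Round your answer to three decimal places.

Subinterval widths: 1, 0.5, 0.5, 0.5, 0.75, 2.25.
Right endpoints: 3, 3.5, 4, 4.5, 5.25, 7.5.
v(3) = 0.75, v(3.5) = 12/17, v(4) = 2/3, v(4.5) = 12/19, v(5.25) = 24/41, v(7.5) = 0.48.
Sum = Σ Δt_i · v(t_i).
Sum ≈ 3.271.

3.271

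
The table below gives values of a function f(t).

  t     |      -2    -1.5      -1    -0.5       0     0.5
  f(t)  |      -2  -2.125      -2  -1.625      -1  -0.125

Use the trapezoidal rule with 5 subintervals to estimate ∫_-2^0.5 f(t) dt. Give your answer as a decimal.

-3.90625

Δt = 0.5.
T_5 = (0.5/2)·[(-2) + 2·(-2.125) + 2·(-2) + 2·(-1.625) + 2·(-1) + (-0.125)] = -3.90625.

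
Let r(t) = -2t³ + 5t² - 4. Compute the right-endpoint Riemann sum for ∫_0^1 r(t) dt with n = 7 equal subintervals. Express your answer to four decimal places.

-2.6122

Δt = (1 − 0)/7 = 1/7.
Right endpoints: 1/7, 2/7, 3/7, 4/7, 5/7, 6/7, 1.
r(1/7) = -1339/343, r(2/7) = -1248/343, r(3/7) = -1111/343, r(4/7) = -940/343, r(5/7) = -747/343, r(6/7) = -544/343, r(1) = -1.
Sum = Δt · [r(1/7) + r(2/7) + r(3/7) + ...].
Sum ≈ -2.6122.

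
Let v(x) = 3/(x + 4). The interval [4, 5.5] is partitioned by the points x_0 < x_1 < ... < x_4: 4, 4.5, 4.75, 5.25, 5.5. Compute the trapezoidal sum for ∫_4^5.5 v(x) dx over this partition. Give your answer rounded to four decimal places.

0.5158

Subinterval widths: 0.5, 0.25, 0.5, 0.25.
v(4) = 0.375, v(4.5) = 6/17, v(4.75) = 12/35, v(5.25) = 12/37, v(5.5) = 6/19.
On each subinterval the trapezoid contributes (Δx_i/2)·[v(x_{i-1}) + v(x_i)].
Sum ≈ 0.5158.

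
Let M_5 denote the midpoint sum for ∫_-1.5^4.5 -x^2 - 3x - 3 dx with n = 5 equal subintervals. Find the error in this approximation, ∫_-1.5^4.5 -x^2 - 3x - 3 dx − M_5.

Exact integral: ∫_-1.5^4.5 f(x) dx = -76.5.
M_5 = -75.78.
Error = -76.5 − (-75.78) = -0.72.

-0.72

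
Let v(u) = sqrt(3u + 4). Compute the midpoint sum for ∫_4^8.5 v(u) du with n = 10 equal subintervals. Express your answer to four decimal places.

21.3844

Δu = (8.5 − 4)/10 = 0.45.
Midpoints: 4.225, 4.675, 5.125, 5.575, 6.025, 6.475, 6.925, 7.375, 7.825, 8.275.
v(4.225) ≈ 4.0835, v(4.675) ≈ 4.2456, v(5.125) ≈ 4.4017, v(5.575) ≈ 4.5525, v(6.025) ≈ 4.6984, v(6.475) ≈ 4.8399, v(6.925) ≈ 4.9774, v(7.375) ≈ 5.1113, v(7.825) ≈ 5.2417, v(8.275) ≈ 5.3689.
Sum = Δu · [v(4.225) + v(4.675) + v(5.125) + ...].
Sum ≈ 21.3844.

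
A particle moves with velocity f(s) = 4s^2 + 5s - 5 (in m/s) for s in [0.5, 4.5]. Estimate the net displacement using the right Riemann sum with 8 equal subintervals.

Δs = (4.5 − 0.5)/8 = 0.5.
Right endpoints: 1, 1.5, 2, 2.5, 3, 3.5, 4, 4.5.
f(1) = 4, f(1.5) = 11.5, f(2) = 21, f(2.5) = 32.5, f(3) = 46, f(3.5) = 61.5, f(4) = 79, f(4.5) = 98.5.
Sum = Δs · [f(1) + f(1.5) + f(2) + ...].
Sum = 177.

177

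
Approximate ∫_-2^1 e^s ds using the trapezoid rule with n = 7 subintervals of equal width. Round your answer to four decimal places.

2.6224

Δs = (1 − (-2))/7 = 3/7.
f(-2) ≈ 0.1353, f(-11/7) ≈ 0.2077, f(-8/7) ≈ 0.3189, f(-5/7) ≈ 0.4895, f(-2/7) ≈ 0.7515, f(1/7) ≈ 1.1536, f(4/7) ≈ 1.7708, f(1) ≈ 2.7183.
T_7 = (Δs/2)·[f(s_0) + 2f(s_1) + ... + 2f(s_{6}) + f(s_7)].
Sum ≈ 2.6224.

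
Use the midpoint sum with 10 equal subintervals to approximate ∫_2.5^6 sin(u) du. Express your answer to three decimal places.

-1.770

Δu = (6 − 2.5)/10 = 0.35.
Midpoints: 2.675, 3.025, 3.375, 3.725, 4.075, 4.425, 4.775, 5.125, 5.475, 5.825.
f(2.675) ≈ 0.450, f(3.025) ≈ 0.116, f(3.375) ≈ -0.231, f(3.725) ≈ -0.551, f(4.075) ≈ -0.804, f(4.425) ≈ -0.959, f(4.775) ≈ -0.998, f(5.125) ≈ -0.916, f(5.475) ≈ -0.723, f(5.825) ≈ -0.442.
Sum = Δu · [f(2.675) + f(3.025) + f(3.375) + ...].
Sum ≈ -1.770.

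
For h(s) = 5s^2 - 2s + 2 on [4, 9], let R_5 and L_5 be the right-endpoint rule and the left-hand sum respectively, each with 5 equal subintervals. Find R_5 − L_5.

R_5 = 1215.
L_5 = 900.
R_5 − L_5 = 315.

315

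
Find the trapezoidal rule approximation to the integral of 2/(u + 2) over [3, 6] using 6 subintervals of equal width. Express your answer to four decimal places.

Δu = (6 − 3)/6 = 0.5.
f(3) = 0.4, f(3.5) = 4/11, f(4) = 1/3, f(4.5) = 4/13, f(5) = 2/7, f(5.5) = 4/15, f(6) = 0.25.
T_6 = (Δu/2)·[f(u_0) + 2f(u_1) + ... + 2f(u_{5}) + f(u_6)].
Sum ≈ 0.9410.

0.9410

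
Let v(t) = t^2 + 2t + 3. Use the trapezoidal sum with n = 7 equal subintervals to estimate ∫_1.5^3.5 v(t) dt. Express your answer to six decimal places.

Δt = (3.5 − 1.5)/7 = 2/7.
v(1.5) = 8.25, v(25/14) = 1913/196, v(29/14) = 2241/196, v(33/14) = 2601/196, v(37/14) = 2993/196, v(41/14) = 3417/196, v(45/14) = 3873/196, v(3.5) = 22.25.
T_7 = (Δt/2)·[v(t_0) + 2v(t_1) + ... + 2v(t_{6}) + v(t_7)].
Sum ≈ 29.193878.

29.193878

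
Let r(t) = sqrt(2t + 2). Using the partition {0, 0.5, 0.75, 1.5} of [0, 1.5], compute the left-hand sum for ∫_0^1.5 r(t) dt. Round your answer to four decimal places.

2.5432

Subinterval widths: 0.5, 0.25, 0.75.
Left endpoints: 0, 0.5, 0.75.
r(0) ≈ 1.4142, r(0.5) ≈ 1.7321, r(0.75) ≈ 1.8708.
Sum = Σ Δt_i · r(t_i).
Sum ≈ 2.5432.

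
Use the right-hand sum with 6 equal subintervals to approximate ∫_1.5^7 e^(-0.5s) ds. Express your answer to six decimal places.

Δs = (7 − 1.5)/6 = 11/12.
Right endpoints: 29/12, 10/3, 4.25, 31/6, 73/12, 7.
f(29/12) ≈ 0.298695, f(10/3) ≈ 0.188876, f(4.25) ≈ 0.119433, f(31/6) ≈ 0.075522, f(73/12) ≈ 0.047755, f(7) ≈ 0.030197.
Sum = Δs · [f(29/12) + f(10/3) + f(4.25) + ...].
Sum ≈ 0.697105.

0.697105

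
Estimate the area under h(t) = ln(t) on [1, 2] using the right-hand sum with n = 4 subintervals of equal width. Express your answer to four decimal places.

Δt = (2 − 1)/4 = 0.25.
Right endpoints: 1.25, 1.5, 1.75, 2.
h(1.25) ≈ 0.2231, h(1.5) ≈ 0.4055, h(1.75) ≈ 0.5596, h(2) ≈ 0.6931.
Sum = Δt · [h(1.25) + h(1.5) + h(1.75) + h(2)].
Sum ≈ 0.4703.

0.4703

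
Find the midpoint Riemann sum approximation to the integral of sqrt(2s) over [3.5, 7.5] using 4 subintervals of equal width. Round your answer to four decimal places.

13.1965

Δs = (7.5 − 3.5)/4 = 1.
Midpoints: 4, 5, 6, 7.
f(4) ≈ 2.8284, f(5) ≈ 3.1623, f(6) ≈ 3.4641, f(7) ≈ 3.7417.
Sum = Δs · [f(4) + f(5) + f(6) + f(7)].
Sum ≈ 13.1965.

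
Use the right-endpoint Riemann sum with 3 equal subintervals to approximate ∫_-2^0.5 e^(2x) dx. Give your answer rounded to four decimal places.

Δx = (0.5 − (-2))/3 = 5/6.
Right endpoints: -7/6, -1/3, 0.5.
f(-7/6) ≈ 0.0970, f(-1/3) ≈ 0.5134, f(0.5) ≈ 2.7183.
Sum = Δx · [f(-7/6) + f(-1/3) + f(0.5)].
Sum ≈ 2.7739.

2.7739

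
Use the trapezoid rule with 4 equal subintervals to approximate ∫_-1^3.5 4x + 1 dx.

27

Δx = (3.5 − (-1))/4 = 1.125.
f(-1) = -3, f(0.125) = 1.5, f(1.25) = 6, f(2.375) = 10.5, f(3.5) = 15.
T_4 = (Δx/2)·[f(x_0) + 2f(x_1) + 2f(x_2) + 2f(x_3) + f(x_4)].
Sum = 27.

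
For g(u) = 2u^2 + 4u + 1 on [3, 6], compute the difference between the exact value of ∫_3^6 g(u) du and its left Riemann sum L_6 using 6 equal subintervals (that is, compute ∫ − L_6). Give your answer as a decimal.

Exact integral: ∫_3^6 g(u) du = 183.
L_6 = 166.75.
Error = 183 − 166.75 = 16.25.

16.25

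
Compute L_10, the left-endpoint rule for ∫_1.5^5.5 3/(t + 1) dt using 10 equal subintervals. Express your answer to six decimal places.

Δt = (5.5 − 1.5)/10 = 0.4.
Left endpoints: 1.5, 1.9, 2.3, 2.7, 3.1, 3.5, 3.9, 4.3, 4.7, 5.1.
f(1.5) = 1.2, f(1.9) = 30/29, f(2.3) = 10/11, f(2.7) = 30/37, f(3.1) = 30/41, f(3.5) = 2/3, f(3.9) = 30/49, f(4.3) = 30/53, f(4.7) = 10/19, f(5.1) = 30/61.
Sum = Δt · [f(1.5) + f(1.9) + f(2.3) + ...].
Sum ≈ 3.019664.

3.019664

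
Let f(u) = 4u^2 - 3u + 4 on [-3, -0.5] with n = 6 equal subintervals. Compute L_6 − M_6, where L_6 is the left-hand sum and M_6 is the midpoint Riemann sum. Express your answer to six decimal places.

9.288194

L_6 ≈ 68.10185185.
M_6 ≈ 58.81365741.
L_6 − M_6 ≈ 9.288194.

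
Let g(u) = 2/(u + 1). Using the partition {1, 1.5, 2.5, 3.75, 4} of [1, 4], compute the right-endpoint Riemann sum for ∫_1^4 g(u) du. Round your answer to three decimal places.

Subinterval widths: 0.5, 1, 1.25, 0.25.
Right endpoints: 1.5, 2.5, 3.75, 4.
g(1.5) = 0.8, g(2.5) = 4/7, g(3.75) = 8/19, g(4) = 0.4.
Sum = Σ Δu_i · g(u_i).
Sum ≈ 1.598.

1.598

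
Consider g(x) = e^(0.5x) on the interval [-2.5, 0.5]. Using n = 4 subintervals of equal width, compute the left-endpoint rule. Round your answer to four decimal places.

Δx = (0.5 − (-2.5))/4 = 0.75.
Left endpoints: -2.5, -1.75, -1, -0.25.
g(-2.5) ≈ 0.2865, g(-1.75) ≈ 0.4169, g(-1) ≈ 0.6065, g(-0.25) ≈ 0.8825.
Sum = Δx · [g(-2.5) + g(-1.75) + g(-1) + g(-0.25)].
Sum ≈ 1.6443.

1.6443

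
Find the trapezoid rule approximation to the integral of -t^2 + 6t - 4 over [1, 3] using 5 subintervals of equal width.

7.28

Δt = (3 − 1)/5 = 0.4.
f(1) = 1, f(1.4) = 2.44, f(1.8) = 3.56, f(2.2) = 4.36, f(2.6) = 4.84, f(3) = 5.
T_5 = (Δt/2)·[f(t_0) + 2f(t_1) + ... + 2f(t_{4}) + f(t_5)].
Sum = 7.28.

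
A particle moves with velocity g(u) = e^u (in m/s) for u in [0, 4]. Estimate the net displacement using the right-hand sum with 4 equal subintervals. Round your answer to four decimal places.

84.7910

Δu = (4 − 0)/4 = 1.
Right endpoints: 1, 2, 3, 4.
g(1) ≈ 2.7183, g(2) ≈ 7.3891, g(3) ≈ 20.0855, g(4) ≈ 54.5982.
Sum = Δu · [g(1) + g(2) + g(3) + g(4)].
Sum ≈ 84.7910.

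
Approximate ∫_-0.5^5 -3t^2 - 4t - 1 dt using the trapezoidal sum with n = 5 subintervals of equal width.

Δt = (5 − (-0.5))/5 = 1.1.
f(-0.5) = 0.25, f(0.6) = -4.48, f(1.7) = -16.47, f(2.8) = -35.72, f(3.9) = -62.23, f(5) = -96.
T_5 = (Δt/2)·[f(t_0) + 2f(t_1) + ... + 2f(t_{4}) + f(t_5)].
Sum = -183.4525.

-183.4525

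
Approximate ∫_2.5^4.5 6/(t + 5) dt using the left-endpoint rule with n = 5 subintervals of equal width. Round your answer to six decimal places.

1.452552

Δt = (4.5 − 2.5)/5 = 0.4.
Left endpoints: 2.5, 2.9, 3.3, 3.7, 4.1.
f(2.5) = 0.8, f(2.9) = 60/79, f(3.3) = 60/83, f(3.7) = 20/29, f(4.1) = 60/91.
Sum = Δt · [f(2.5) + f(2.9) + f(3.3) + f(3.7) + f(4.1)].
Sum ≈ 1.452552.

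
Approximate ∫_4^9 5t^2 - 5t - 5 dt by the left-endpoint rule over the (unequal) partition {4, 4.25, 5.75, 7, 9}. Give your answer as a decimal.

Subinterval widths: 0.25, 1.5, 1.25, 2.
Left endpoints: 4, 4.25, 5.75, 7.
f(4) = 55, f(4.25) = 64.0625, f(5.75) = 131.5625, f(7) = 205.
Sum = Σ Δt_i · f(t_i).
Sum = 684.296875.

684.296875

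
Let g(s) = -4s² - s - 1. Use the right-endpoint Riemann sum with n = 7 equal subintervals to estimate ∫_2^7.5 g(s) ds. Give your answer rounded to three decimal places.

Δs = (7.5 − 2)/7 = 11/14.
Right endpoints: 39/14, 25/7, 61/14, 36/7, 83/14, 47/7, 7.5.
g(39/14) = -3413/98, g(25/7) = -2724/49, g(61/14) = -7967/98, g(36/7) = -5485/49, g(83/14) = -14457/98, g(47/7) = -9214/49, g(7.5) = -233.5.
Sum = Δs · [g(39/14) + g(25/7) + g(61/14) + ...].
Sum ≈ -669.990.

-669.990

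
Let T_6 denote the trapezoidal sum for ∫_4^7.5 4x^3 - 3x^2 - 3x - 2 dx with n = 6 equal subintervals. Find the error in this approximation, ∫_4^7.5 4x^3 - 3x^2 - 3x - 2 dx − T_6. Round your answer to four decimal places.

-13.1007

Exact integral: ∫_4^7.5 f(x) dx = 2482.8125.
T_6 ≈ 2495.913194.
Error ≈ 2482.8125 − 2495.913194 ≈ -13.1007.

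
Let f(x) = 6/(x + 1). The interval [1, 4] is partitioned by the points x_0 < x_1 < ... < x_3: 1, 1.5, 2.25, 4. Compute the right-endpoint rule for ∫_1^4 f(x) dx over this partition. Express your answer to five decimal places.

Subinterval widths: 0.5, 0.75, 1.75.
Right endpoints: 1.5, 2.25, 4.
f(1.5) = 2.4, f(2.25) = 24/13, f(4) = 1.2.
Sum = Σ Δx_i · f(x_i).
Sum ≈ 4.68462.

4.68462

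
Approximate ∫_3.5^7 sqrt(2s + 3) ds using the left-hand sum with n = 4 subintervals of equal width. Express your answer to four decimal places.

Δs = (7 − 3.5)/4 = 0.875.
Left endpoints: 3.5, 4.375, 5.25, 6.125.
f(3.5) ≈ 3.1623, f(4.375) ≈ 3.4278, f(5.25) ≈ 3.6742, f(6.125) ≈ 3.9051.
Sum = Δs · [f(3.5) + f(4.375) + f(5.25) + f(6.125)].
Sum ≈ 12.3983.

12.3983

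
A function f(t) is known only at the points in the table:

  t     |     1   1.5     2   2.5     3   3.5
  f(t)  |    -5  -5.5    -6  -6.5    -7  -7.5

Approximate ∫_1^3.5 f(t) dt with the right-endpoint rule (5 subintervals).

-16.25

Δt = 0.5.
Sum = 0.5·[(-5.5) + (-6) + (-6.5) + (-7) + (-7.5)] = -16.25.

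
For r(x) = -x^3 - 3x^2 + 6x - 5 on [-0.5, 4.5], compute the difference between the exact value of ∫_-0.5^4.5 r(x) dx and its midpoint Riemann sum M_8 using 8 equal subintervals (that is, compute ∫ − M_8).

-1.46484375

Exact integral: ∫_-0.5^4.5 r(x) dx = -158.75.
M_8 = -157.28515625.
Error = -158.75 − (-157.28515625) = -1.46484375.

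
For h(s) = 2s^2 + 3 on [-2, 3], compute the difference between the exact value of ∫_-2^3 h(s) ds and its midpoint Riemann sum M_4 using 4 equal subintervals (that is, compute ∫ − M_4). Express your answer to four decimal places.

Exact integral: ∫_-2^3 h(s) ds ≈ 38.333333.
M_4 = 37.03125.
Error ≈ 38.333333 − 37.03125 ≈ 1.3021.

1.3021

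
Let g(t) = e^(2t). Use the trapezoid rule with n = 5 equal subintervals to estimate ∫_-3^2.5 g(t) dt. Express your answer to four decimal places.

101.9687

Δt = (2.5 − (-3))/5 = 1.1.
g(-3) ≈ 0.0025, g(-1.9) ≈ 0.0224, g(-0.8) ≈ 0.2019, g(0.3) ≈ 1.8221, g(1.4) ≈ 16.4446, g(2.5) ≈ 148.4132.
T_5 = (Δt/2)·[g(t_0) + 2g(t_1) + ... + 2g(t_{4}) + g(t_5)].
Sum ≈ 101.9687.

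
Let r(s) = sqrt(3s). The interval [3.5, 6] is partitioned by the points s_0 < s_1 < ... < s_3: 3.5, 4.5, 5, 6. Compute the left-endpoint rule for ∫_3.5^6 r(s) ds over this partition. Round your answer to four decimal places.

8.9505

Subinterval widths: 1, 0.5, 1.
Left endpoints: 3.5, 4.5, 5.
r(3.5) ≈ 3.2404, r(4.5) ≈ 3.6742, r(5) ≈ 3.8730.
Sum = Σ Δs_i · r(s_i).
Sum ≈ 8.9505.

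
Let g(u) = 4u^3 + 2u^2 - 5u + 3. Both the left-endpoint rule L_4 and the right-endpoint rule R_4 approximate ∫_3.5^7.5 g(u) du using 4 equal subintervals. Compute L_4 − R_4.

-1584

L_4 = 2422.
R_4 = 4006.
L_4 − R_4 = -1584.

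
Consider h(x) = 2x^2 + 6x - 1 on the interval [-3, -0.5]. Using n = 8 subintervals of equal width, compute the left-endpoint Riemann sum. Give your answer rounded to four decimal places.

-10.3613

Δx = (-0.5 − (-3))/8 = 0.3125.
Left endpoints: -3, -2.6875, -2.375, -2.0625, -1.75, -1.4375, -1.125, -0.8125.
h(-3) = -1, h(-2.6875) = -2.6796875, h(-2.375) = -3.96875, h(-2.0625) = -4.8671875, h(-1.75) = -5.375, h(-1.4375) = -5.4921875, h(-1.125) = -5.21875, h(-0.8125) = -4.5546875.
Sum = Δx · [h(-3) + h(-2.6875) + h(-2.375) + ...].
Sum ≈ -10.3613.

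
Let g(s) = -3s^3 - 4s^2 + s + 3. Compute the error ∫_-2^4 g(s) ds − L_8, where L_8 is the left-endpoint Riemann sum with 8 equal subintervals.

Exact integral: ∫_-2^4 g(s) ds = -252.
L_8 = -162.5625.
Error = -252 − (-162.5625) = -89.4375.

-89.4375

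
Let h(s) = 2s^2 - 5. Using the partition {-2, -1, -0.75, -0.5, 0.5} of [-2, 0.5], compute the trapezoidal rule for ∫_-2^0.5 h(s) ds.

-6.40625

Subinterval widths: 1, 0.25, 0.25, 1.
h(-2) = 3, h(-1) = -3, h(-0.75) = -3.875, h(-0.5) = -4.5, h(0.5) = -4.5.
On each subinterval the trapezoid contributes (Δs_i/2)·[h(s_{i-1}) + h(s_i)].
Sum = -6.40625.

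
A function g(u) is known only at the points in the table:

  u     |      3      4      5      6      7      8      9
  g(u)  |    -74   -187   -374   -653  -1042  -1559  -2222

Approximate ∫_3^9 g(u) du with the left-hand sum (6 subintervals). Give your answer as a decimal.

Δu = 1.
Sum = 1·[(-74) + (-187) + (-374) + (-653) + (-1042) + (-1559)] = -3889.

-3889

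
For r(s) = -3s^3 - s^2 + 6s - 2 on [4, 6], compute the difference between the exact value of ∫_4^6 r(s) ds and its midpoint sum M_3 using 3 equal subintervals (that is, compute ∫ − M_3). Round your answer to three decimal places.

Exact integral: ∫_4^6 r(s) ds ≈ -774.66667.
M_3 ≈ -771.25926.
Error ≈ -774.66667 − (-771.25926) ≈ -3.407.

-3.407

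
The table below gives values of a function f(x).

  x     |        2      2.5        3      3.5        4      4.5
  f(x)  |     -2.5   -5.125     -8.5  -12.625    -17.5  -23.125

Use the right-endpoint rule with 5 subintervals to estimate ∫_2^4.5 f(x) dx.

-33.4375

Δx = 0.5.
Sum = 0.5·[(-5.125) + (-8.5) + (-12.625) + (-17.5) + (-23.125)] = -33.4375.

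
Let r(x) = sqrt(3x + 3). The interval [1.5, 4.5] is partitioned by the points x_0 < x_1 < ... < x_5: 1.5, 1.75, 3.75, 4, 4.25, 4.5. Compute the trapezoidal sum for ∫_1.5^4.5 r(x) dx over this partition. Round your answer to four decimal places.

Subinterval widths: 0.25, 2, 0.25, 0.25, 0.25.
r(1.5) ≈ 2.7386, r(1.75) ≈ 2.8723, r(3.75) ≈ 3.7749, r(4) ≈ 3.8730, r(4.25) ≈ 3.9686, r(4.5) ≈ 4.0620.
On each subinterval the trapezoid contributes (Δx_i/2)·[r(x_{i-1}) + r(x_i)].
Sum ≈ 10.2886.

10.2886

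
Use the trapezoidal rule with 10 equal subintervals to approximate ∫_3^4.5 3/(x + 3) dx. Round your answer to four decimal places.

0.6695

Δx = (4.5 − 3)/10 = 0.15.
f(3) = 0.5, f(3.15) = 20/41, f(3.3) = 10/21, f(3.45) = 20/43, f(3.6) = 5/11, f(3.75) = 4/9, f(3.9) = 10/23, f(4.05) = 20/47, f(4.2) = 5/12, f(4.35) = 20/49, f(4.5) = 0.4.
T_10 = (Δx/2)·[f(x_0) + 2f(x_1) + ... + 2f(x_{9}) + f(x_10)].
Sum ≈ 0.6695.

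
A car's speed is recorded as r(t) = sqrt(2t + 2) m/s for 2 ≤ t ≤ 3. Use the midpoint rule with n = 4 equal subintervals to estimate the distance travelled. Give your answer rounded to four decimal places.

Δt = (3 − 2)/4 = 0.25.
Midpoints: 2.125, 2.375, 2.625, 2.875.
r(2.125) ≈ 2.5000, r(2.375) ≈ 2.5981, r(2.625) ≈ 2.6926, r(2.875) ≈ 2.7839.
Sum = Δt · [r(2.125) + r(2.375) + r(2.625) + r(2.875)].
Sum ≈ 2.6436.

2.6436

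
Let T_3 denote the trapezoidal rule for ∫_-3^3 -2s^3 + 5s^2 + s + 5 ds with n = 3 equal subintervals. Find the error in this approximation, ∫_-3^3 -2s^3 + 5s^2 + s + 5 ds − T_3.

Exact integral: ∫_-3^3 f(s) ds = 120.
T_3 = 140.
Error = 120 − 140 = -20.

-20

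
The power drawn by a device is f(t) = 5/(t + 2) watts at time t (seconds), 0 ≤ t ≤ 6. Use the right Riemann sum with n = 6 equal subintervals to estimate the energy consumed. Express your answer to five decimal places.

Δt = (6 − 0)/6 = 1.
Right endpoints: 1, 2, 3, 4, 5, 6.
f(1) = 5/3, f(2) = 1.25, f(3) = 1, f(4) = 5/6, f(5) = 5/7, f(6) = 0.625.
Sum = Δt · [f(1) + f(2) + f(3) + ...].
Sum ≈ 6.08929.

6.08929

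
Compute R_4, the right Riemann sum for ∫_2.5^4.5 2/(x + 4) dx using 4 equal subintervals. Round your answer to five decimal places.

Δx = (4.5 − 2.5)/4 = 0.5.
Right endpoints: 3, 3.5, 4, 4.5.
f(3) = 2/7, f(3.5) = 4/15, f(4) = 0.25, f(4.5) = 4/17.
Sum = Δx · [f(3) + f(3.5) + f(4) + f(4.5)].
Sum ≈ 0.51884.

0.51884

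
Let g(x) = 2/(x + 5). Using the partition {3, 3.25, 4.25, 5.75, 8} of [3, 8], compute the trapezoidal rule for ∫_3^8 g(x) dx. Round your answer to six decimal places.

Subinterval widths: 0.25, 1, 1.5, 2.25.
g(3) = 0.25, g(3.25) = 8/33, g(4.25) = 8/37, g(5.75) = 8/43, g(8) = 2/13.
On each subinterval the trapezoid contributes (Δx_i/2)·[g(x_{i-1}) + g(x_i)].
Sum ≈ 0.974950.

0.974950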